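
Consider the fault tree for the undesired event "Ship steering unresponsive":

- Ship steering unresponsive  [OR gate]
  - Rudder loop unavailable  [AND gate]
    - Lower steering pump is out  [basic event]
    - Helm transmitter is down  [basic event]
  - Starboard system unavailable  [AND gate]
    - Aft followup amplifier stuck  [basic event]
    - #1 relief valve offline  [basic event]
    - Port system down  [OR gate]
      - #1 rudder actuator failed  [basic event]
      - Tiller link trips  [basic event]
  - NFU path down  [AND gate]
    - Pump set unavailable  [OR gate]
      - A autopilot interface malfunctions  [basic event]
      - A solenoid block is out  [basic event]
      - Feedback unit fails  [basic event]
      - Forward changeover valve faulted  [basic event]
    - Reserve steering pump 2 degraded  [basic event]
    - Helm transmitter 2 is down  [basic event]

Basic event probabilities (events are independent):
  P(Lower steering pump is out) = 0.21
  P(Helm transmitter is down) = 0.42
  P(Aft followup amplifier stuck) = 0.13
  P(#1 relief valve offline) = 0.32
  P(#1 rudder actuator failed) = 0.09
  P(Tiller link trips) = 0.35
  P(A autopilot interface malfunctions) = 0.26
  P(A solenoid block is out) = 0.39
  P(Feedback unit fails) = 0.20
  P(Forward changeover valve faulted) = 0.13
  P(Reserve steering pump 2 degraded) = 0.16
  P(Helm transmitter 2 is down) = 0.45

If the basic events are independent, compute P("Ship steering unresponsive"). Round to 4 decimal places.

0.1480

P(Rudder loop unavailable) [AND] = 0.21 × 0.42 = 0.088200
P(Port system down) [OR] = 1 − (1−0.09) × (1−0.35) = 0.408500
P(Starboard system unavailable) [AND] = 0.13 × 0.32 × 0.408500 = 0.016994
P(Pump set unavailable) [OR] = 1 − (1−0.26) × (1−0.39) × (1−0.20) × (1−0.13) = 0.685826
P(NFU path down) [AND] = 0.685826 × 0.16 × 0.45 = 0.049379
P(Ship steering unresponsive) [OR] = 1 − (1−0.088200) × (1−0.016994) × (1−0.049379) = 0.147954
Rounded to 4 decimal places: P(Ship steering unresponsive) ≈ 0.1480.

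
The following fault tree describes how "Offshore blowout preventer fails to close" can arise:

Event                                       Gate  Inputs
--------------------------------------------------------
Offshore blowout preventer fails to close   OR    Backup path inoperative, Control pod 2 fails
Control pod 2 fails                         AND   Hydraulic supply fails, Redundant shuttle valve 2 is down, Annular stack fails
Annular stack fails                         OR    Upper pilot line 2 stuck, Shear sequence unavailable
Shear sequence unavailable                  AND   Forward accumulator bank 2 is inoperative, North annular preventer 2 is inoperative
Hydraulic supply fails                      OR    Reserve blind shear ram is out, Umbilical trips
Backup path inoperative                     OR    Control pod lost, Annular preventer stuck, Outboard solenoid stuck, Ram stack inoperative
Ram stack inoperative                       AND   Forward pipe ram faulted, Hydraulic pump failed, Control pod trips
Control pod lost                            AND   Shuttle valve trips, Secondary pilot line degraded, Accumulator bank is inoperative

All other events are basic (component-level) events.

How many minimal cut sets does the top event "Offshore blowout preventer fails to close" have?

Control pod lost [AND]: one cut set from each child combined → 1 × 1 × 1 = 1 cut set(s).
Ram stack inoperative [AND]: one cut set from each child combined → 1 × 1 × 1 = 1 cut set(s).
Backup path inoperative [OR]: union of children's cut sets → 4 cut set(s).
Hydraulic supply fails [OR]: union of children's cut sets → 2 cut set(s).
Shear sequence unavailable [AND]: one cut set from each child combined → 1 × 1 = 1 cut set(s).
Annular stack fails [OR]: union of children's cut sets → 2 cut set(s).
Control pod 2 fails [AND]: one cut set from each child combined → 2 × 1 × 2 = 4 cut set(s).
Offshore blowout preventer fails to close [OR]: union of children's cut sets → 8 cut set(s).
Minimal cut sets: {Accumulator bank is inoperative, Secondary pilot line degraded, Shuttle valve trips}; {Annular preventer stuck}; {Outboard solenoid stuck}; {Control pod trips, Forward pipe ram faulted, Hydraulic pump failed}; {Redundant shuttle valve 2 is down, Reserve blind shear ram is out, Upper pilot line 2 stuck}; {Forward accumulator bank 2 is inoperative, North annular preventer 2 is inoperative, Redundant shuttle valve 2 is down, Reserve blind shear ram is out}; {Redundant shuttle valve 2 is down, Umbilical trips, Upper pilot line 2 stuck}; {Forward accumulator bank 2 is inoperative, North annular preventer 2 is inoperative, Redundant shuttle valve 2 is down, Umbilical trips}.

8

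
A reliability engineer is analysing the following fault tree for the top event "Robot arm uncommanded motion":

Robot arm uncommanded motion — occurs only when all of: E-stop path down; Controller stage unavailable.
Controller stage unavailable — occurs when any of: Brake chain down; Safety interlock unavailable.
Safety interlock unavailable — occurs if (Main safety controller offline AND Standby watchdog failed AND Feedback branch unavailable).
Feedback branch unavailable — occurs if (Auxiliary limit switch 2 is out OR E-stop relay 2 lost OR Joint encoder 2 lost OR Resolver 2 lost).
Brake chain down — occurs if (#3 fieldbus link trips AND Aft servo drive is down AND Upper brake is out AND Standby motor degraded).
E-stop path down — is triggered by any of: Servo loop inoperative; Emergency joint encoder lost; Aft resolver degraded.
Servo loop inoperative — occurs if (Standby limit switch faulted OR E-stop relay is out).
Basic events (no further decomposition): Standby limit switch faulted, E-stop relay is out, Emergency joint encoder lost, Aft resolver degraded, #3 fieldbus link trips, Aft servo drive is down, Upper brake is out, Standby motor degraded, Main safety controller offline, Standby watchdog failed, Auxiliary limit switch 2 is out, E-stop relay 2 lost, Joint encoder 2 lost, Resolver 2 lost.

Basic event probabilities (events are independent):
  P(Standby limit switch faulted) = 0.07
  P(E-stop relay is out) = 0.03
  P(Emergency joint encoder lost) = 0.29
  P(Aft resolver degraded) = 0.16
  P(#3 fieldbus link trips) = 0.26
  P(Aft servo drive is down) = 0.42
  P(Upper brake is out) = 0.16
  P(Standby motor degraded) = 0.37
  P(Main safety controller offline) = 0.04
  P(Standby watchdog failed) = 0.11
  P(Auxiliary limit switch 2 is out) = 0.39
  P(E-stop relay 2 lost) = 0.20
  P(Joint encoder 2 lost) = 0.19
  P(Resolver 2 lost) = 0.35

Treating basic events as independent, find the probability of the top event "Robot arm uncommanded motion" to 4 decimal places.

P(Servo loop inoperative) [OR] = 1 − (1−0.07) × (1−0.03) = 0.097900
P(E-stop path down) [OR] = 1 − (1−0.097900) × (1−0.29) × (1−0.16) = 0.461988
P(Brake chain down) [AND] = 0.26 × 0.42 × 0.16 × 0.37 = 0.006465
P(Feedback branch unavailable) [OR] = 1 − (1−0.39) × (1−0.20) × (1−0.19) × (1−0.35) = 0.743068
P(Safety interlock unavailable) [AND] = 0.04 × 0.11 × 0.743068 = 0.003269
P(Controller stage unavailable) [OR] = 1 − (1−0.006465) × (1−0.003269) = 0.009713
P(Robot arm uncommanded motion) [AND] = 0.461988 × 0.009713 = 0.004487
Rounded to 4 decimal places: P(Robot arm uncommanded motion) ≈ 0.0045.

0.0045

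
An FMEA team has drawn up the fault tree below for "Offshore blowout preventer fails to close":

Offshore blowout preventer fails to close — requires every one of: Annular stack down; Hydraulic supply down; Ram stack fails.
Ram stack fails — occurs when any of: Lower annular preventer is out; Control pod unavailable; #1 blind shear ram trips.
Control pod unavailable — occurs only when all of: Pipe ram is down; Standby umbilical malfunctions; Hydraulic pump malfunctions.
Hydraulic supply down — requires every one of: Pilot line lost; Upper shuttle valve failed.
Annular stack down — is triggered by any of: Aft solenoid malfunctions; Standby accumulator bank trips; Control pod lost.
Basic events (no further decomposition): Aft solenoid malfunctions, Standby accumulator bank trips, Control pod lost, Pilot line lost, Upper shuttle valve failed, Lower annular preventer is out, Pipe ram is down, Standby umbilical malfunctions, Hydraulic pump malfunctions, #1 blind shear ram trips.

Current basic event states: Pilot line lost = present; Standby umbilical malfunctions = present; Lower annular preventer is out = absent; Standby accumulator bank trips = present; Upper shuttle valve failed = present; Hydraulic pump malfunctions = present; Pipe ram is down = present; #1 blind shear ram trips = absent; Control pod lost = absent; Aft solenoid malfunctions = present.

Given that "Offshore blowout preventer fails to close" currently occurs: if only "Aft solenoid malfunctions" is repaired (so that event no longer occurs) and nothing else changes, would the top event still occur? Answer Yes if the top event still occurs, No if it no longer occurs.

Yes

Counterfactual: set "Aft solenoid malfunctions" to not occurred.
Annular stack down [OR]: Aft solenoid malfunctions=not, Standby accumulator bank trips=occurs, Control pod lost=not → at least one input occurs → occurs.
Hydraulic supply down [AND]: Pilot line lost=occurs, Upper shuttle valve failed=occurs → all inputs occur → occurs.
Control pod unavailable [AND]: Pipe ram is down=occurs, Standby umbilical malfunctions=occurs, Hydraulic pump malfunctions=occurs → all inputs occur → occurs.
Ram stack fails [OR]: Lower annular preventer is out=not, Control pod unavailable=occurs, #1 blind shear ram trips=not → at least one input occurs → occurs.
Offshore blowout preventer fails to close [AND]: Annular stack down=occurs, Hydraulic supply down=occurs, Ram stack fails=occurs → all inputs occur → occurs.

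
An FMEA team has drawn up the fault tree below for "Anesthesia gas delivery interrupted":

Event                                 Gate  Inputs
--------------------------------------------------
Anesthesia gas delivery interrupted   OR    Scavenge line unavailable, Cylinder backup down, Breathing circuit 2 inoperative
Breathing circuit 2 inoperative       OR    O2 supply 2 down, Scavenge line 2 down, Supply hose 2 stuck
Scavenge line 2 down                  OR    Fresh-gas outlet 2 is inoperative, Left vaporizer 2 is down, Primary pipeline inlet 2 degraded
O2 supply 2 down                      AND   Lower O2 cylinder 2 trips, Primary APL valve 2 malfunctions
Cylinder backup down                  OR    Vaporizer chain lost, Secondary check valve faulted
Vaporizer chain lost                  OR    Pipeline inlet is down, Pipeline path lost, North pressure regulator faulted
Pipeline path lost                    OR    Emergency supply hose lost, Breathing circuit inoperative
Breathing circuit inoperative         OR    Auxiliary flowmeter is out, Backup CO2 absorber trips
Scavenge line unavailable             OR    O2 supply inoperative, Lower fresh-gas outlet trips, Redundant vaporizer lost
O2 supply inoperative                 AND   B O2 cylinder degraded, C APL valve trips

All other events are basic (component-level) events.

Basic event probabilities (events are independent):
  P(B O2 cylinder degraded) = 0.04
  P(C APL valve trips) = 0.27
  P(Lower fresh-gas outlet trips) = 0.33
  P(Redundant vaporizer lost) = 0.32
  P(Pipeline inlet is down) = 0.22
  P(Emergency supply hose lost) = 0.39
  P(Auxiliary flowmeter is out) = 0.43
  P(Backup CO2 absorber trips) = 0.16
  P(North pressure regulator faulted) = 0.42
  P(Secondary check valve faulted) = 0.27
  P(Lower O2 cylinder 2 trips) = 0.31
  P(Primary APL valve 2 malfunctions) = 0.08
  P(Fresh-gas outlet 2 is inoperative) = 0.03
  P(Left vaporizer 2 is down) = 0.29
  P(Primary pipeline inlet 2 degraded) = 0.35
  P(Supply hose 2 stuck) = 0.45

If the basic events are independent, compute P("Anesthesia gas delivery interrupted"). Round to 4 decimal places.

0.9896

P(O2 supply inoperative) [AND] = 0.04 × 0.27 = 0.010800
P(Scavenge line unavailable) [OR] = 1 − (1−0.010800) × (1−0.33) × (1−0.32) = 0.549320
P(Breathing circuit inoperative) [OR] = 1 − (1−0.43) × (1−0.16) = 0.521200
P(Pipeline path lost) [OR] = 1 − (1−0.39) × (1−0.521200) = 0.707932
P(Vaporizer chain lost) [OR] = 1 − (1−0.22) × (1−0.707932) × (1−0.42) = 0.867868
P(Cylinder backup down) [OR] = 1 − (1−0.867868) × (1−0.27) = 0.903544
P(O2 supply 2 down) [AND] = 0.31 × 0.08 = 0.024800
P(Scavenge line 2 down) [OR] = 1 − (1−0.03) × (1−0.29) × (1−0.35) = 0.552345
P(Breathing circuit 2 inoperative) [OR] = 1 − (1−0.024800) × (1−0.552345) × (1−0.45) = 0.759896
P(Anesthesia gas delivery interrupted) [OR] = 1 − (1−0.549320) × (1−0.903544) × (1−0.759896) = 0.989562
Rounded to 4 decimal places: P(Anesthesia gas delivery interrupted) ≈ 0.9896.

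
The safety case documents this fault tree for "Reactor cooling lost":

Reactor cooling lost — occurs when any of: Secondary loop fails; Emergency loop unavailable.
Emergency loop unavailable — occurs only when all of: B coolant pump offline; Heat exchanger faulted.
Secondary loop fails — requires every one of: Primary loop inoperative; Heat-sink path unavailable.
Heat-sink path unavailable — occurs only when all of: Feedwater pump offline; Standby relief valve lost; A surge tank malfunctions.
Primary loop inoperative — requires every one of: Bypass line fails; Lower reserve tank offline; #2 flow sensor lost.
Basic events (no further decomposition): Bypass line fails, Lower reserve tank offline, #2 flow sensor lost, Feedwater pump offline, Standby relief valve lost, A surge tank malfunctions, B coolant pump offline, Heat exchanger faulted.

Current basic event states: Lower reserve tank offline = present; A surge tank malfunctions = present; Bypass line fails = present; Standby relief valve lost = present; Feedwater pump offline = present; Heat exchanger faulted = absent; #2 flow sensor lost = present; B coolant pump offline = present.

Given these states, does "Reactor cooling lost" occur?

Yes

Primary loop inoperative [AND]: Bypass line fails=occurs, Lower reserve tank offline=occurs, #2 flow sensor lost=occurs → all inputs occur → occurs.
Heat-sink path unavailable [AND]: Feedwater pump offline=occurs, Standby relief valve lost=occurs, A surge tank malfunctions=occurs → all inputs occur → occurs.
Secondary loop fails [AND]: Primary loop inoperative=occurs, Heat-sink path unavailable=occurs → all inputs occur → occurs.
Emergency loop unavailable [AND]: B coolant pump offline=occurs, Heat exchanger faulted=not → not all inputs occur → does not occur.
Reactor cooling lost [OR]: Secondary loop fails=occurs, Emergency loop unavailable=not → at least one input occurs → occurs.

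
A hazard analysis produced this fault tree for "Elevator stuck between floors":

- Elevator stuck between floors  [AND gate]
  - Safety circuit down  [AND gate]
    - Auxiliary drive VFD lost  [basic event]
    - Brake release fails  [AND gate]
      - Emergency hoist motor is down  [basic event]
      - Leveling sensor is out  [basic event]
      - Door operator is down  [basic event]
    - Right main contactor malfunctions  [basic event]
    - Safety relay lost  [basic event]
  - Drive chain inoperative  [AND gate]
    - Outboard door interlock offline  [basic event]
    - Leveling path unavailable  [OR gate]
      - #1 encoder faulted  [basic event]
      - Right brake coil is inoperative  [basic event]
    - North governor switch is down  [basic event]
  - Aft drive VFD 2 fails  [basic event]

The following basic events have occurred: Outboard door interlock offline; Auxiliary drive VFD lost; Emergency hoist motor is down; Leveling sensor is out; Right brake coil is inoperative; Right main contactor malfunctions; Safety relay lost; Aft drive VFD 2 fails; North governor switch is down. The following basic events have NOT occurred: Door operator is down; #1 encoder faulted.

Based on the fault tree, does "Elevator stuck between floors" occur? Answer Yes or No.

Brake release fails [AND]: Emergency hoist motor is down=occurs, Leveling sensor is out=occurs, Door operator is down=not → not all inputs occur → does not occur.
Safety circuit down [AND]: Auxiliary drive VFD lost=occurs, Brake release fails=not, Right main contactor malfunctions=occurs, Safety relay lost=occurs → not all inputs occur → does not occur.
Leveling path unavailable [OR]: #1 encoder faulted=not, Right brake coil is inoperative=occurs → at least one input occurs → occurs.
Drive chain inoperative [AND]: Outboard door interlock offline=occurs, Leveling path unavailable=occurs, North governor switch is down=occurs → all inputs occur → occurs.
Elevator stuck between floors [AND]: Safety circuit down=not, Drive chain inoperative=occurs, Aft drive VFD 2 fails=occurs → not all inputs occur → does not occur.

No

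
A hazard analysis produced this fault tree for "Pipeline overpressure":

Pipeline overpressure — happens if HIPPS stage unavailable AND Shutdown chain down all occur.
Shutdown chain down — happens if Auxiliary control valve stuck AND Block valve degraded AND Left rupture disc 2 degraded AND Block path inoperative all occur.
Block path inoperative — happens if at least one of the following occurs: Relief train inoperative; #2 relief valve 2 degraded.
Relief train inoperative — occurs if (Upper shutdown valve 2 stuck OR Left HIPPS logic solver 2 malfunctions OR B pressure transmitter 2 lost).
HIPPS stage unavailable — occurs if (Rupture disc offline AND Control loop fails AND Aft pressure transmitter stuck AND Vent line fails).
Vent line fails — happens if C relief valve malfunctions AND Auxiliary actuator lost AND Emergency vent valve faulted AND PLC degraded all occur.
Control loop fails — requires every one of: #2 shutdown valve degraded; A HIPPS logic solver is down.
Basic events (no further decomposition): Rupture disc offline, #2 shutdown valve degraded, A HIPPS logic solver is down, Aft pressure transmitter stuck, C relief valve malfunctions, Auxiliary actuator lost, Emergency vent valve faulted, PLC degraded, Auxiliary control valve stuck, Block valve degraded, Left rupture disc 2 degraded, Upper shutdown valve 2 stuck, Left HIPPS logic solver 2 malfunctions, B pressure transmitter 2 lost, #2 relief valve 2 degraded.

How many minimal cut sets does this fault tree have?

4

Control loop fails [AND]: one cut set from each child combined → 1 × 1 = 1 cut set(s).
Vent line fails [AND]: one cut set from each child combined → 1 × 1 × 1 × 1 = 1 cut set(s).
HIPPS stage unavailable [AND]: one cut set from each child combined → 1 × 1 × 1 × 1 = 1 cut set(s).
Relief train inoperative [OR]: union of children's cut sets → 3 cut set(s).
Block path inoperative [OR]: union of children's cut sets → 4 cut set(s).
Shutdown chain down [AND]: one cut set from each child combined → 1 × 1 × 1 × 4 = 4 cut set(s).
Pipeline overpressure [AND]: one cut set from each child combined → 1 × 4 = 4 cut set(s).
Minimal cut sets: {#2 shutdown valve degraded, A HIPPS logic solver is down, Aft pressure transmitter stuck, Auxiliary actuator lost, Auxiliary control valve stuck, Block valve degraded, C relief valve malfunctions, Emergency vent valve faulted, Left rupture disc 2 degraded, PLC degraded, Rupture disc offline, Upper shutdown valve 2 stuck}; {#2 shutdown valve degraded, A HIPPS logic solver is down, Aft pressure transmitter stuck, Auxiliary actuator lost, Auxiliary control valve stuck, Block valve degraded, C relief valve malfunctions, Emergency vent valve faulted, Left HIPPS logic solver 2 malfunctions, Left rupture disc 2 degraded, PLC degraded, Rupture disc offline}; {#2 shutdown valve degraded, A HIPPS logic solver is down, Aft pressure transmitter stuck, Auxiliary actuator lost, Auxiliary control valve stuck, B pressure transmitter 2 lost, Block valve degraded, C relief valve malfunctions, Emergency vent valve faulted, Left rupture disc 2 degraded, PLC degraded, Rupture disc offline}; {#2 relief valve 2 degraded, #2 shutdown valve degraded, A HIPPS logic solver is down, Aft pressure transmitter stuck, Auxiliary actuator lost, Auxiliary control valve stuck, Block valve degraded, C relief valve malfunctions, Emergency vent valve faulted, Left rupture disc 2 degraded, PLC degraded, Rupture disc offline}.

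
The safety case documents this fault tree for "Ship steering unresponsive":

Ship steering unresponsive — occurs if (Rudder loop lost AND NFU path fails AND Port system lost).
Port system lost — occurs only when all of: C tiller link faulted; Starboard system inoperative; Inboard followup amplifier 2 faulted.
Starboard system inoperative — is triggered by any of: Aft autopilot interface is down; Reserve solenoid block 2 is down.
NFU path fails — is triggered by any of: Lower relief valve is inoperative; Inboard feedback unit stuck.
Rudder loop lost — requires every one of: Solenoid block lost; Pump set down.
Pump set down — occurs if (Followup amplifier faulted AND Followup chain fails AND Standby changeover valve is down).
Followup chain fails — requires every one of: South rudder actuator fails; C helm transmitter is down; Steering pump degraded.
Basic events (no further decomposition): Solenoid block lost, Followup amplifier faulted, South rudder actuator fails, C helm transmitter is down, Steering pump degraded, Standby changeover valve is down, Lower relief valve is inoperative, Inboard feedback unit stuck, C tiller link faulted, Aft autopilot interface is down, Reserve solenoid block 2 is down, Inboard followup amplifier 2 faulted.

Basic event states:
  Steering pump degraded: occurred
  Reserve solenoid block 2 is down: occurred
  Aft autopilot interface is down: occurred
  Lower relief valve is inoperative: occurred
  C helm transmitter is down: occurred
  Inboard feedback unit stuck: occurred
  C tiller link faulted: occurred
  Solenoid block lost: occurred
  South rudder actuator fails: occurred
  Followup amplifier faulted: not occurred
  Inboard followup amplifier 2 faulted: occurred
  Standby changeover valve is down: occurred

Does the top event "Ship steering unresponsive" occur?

Followup chain fails [AND]: South rudder actuator fails=occurs, C helm transmitter is down=occurs, Steering pump degraded=occurs → all inputs occur → occurs.
Pump set down [AND]: Followup amplifier faulted=not, Followup chain fails=occurs, Standby changeover valve is down=occurs → not all inputs occur → does not occur.
Rudder loop lost [AND]: Solenoid block lost=occurs, Pump set down=not → not all inputs occur → does not occur.
NFU path fails [OR]: Lower relief valve is inoperative=occurs, Inboard feedback unit stuck=occurs → at least one input occurs → occurs.
Starboard system inoperative [OR]: Aft autopilot interface is down=occurs, Reserve solenoid block 2 is down=occurs → at least one input occurs → occurs.
Port system lost [AND]: C tiller link faulted=occurs, Starboard system inoperative=occurs, Inboard followup amplifier 2 faulted=occurs → all inputs occur → occurs.
Ship steering unresponsive [AND]: Rudder loop lost=not, NFU path fails=occurs, Port system lost=occurs → not all inputs occur → does not occur.

No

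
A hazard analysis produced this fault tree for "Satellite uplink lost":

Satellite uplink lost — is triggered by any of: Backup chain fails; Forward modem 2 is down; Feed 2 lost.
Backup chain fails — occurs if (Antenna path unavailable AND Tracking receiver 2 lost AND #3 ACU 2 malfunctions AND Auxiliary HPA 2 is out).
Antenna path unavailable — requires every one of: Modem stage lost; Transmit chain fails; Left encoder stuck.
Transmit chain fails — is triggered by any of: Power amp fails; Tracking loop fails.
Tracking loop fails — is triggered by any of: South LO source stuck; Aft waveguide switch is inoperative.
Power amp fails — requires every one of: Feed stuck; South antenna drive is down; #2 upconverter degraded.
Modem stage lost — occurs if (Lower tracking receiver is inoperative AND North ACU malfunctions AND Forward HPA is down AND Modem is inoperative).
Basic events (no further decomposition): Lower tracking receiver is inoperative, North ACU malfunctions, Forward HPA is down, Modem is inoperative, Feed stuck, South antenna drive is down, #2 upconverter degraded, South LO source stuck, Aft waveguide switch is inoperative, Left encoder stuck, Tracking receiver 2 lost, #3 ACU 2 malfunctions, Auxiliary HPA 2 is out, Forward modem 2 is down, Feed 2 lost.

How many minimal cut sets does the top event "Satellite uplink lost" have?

Modem stage lost [AND]: one cut set from each child combined → 1 × 1 × 1 × 1 = 1 cut set(s).
Power amp fails [AND]: one cut set from each child combined → 1 × 1 × 1 = 1 cut set(s).
Tracking loop fails [OR]: union of children's cut sets → 2 cut set(s).
Transmit chain fails [OR]: union of children's cut sets → 3 cut set(s).
Antenna path unavailable [AND]: one cut set from each child combined → 1 × 3 × 1 = 3 cut set(s).
Backup chain fails [AND]: one cut set from each child combined → 3 × 1 × 1 × 1 = 3 cut set(s).
Satellite uplink lost [OR]: union of children's cut sets → 5 cut set(s).
Minimal cut sets: {#2 upconverter degraded, #3 ACU 2 malfunctions, Auxiliary HPA 2 is out, Feed stuck, Forward HPA is down, Left encoder stuck, Lower tracking receiver is inoperative, Modem is inoperative, North ACU malfunctions, South antenna drive is down, Tracking receiver 2 lost}; {#3 ACU 2 malfunctions, Auxiliary HPA 2 is out, Forward HPA is down, Left encoder stuck, Lower tracking receiver is inoperative, Modem is inoperative, North ACU malfunctions, South LO source stuck, Tracking receiver 2 lost}; {#3 ACU 2 malfunctions, Aft waveguide switch is inoperative, Auxiliary HPA 2 is out, Forward HPA is down, Left encoder stuck, Lower tracking receiver is inoperative, Modem is inoperative, North ACU malfunctions, Tracking receiver 2 lost}; {Forward modem 2 is down}; {Feed 2 lost}.

5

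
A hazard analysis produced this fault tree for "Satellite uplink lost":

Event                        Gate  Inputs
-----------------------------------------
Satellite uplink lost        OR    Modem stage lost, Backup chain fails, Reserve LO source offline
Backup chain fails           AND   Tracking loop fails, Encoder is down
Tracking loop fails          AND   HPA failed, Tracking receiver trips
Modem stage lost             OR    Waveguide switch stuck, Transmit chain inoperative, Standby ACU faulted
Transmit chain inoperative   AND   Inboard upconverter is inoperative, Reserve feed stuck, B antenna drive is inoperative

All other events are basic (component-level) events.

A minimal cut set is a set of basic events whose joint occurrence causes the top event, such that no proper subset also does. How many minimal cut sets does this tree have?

5

Transmit chain inoperative [AND]: one cut set from each child combined → 1 × 1 × 1 = 1 cut set(s).
Modem stage lost [OR]: union of children's cut sets → 3 cut set(s).
Tracking loop fails [AND]: one cut set from each child combined → 1 × 1 = 1 cut set(s).
Backup chain fails [AND]: one cut set from each child combined → 1 × 1 = 1 cut set(s).
Satellite uplink lost [OR]: union of children's cut sets → 5 cut set(s).
Minimal cut sets: {Waveguide switch stuck}; {B antenna drive is inoperative, Inboard upconverter is inoperative, Reserve feed stuck}; {Standby ACU faulted}; {Encoder is down, HPA failed, Tracking receiver trips}; {Reserve LO source offline}.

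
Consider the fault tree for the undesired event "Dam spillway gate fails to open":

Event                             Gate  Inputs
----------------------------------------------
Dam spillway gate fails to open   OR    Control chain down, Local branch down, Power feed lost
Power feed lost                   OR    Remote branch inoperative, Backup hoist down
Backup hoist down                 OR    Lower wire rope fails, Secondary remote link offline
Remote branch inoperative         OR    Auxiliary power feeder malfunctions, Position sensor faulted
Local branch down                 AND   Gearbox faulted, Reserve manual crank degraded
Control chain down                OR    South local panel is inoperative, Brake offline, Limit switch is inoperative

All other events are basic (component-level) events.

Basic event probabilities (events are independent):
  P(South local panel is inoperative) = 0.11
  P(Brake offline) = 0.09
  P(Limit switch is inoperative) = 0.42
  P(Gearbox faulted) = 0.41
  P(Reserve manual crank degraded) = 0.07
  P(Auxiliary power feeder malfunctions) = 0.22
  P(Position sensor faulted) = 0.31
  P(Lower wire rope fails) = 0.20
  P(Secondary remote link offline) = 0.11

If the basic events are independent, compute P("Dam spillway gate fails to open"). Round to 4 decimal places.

P(Control chain down) [OR] = 1 − (1−0.11) × (1−0.09) × (1−0.42) = 0.530258
P(Local branch down) [AND] = 0.41 × 0.07 = 0.028700
P(Remote branch inoperative) [OR] = 1 − (1−0.22) × (1−0.31) = 0.461800
P(Backup hoist down) [OR] = 1 − (1−0.20) × (1−0.11) = 0.288000
P(Power feed lost) [OR] = 1 − (1−0.461800) × (1−0.288000) = 0.616802
P(Dam spillway gate fails to open) [OR] = 1 − (1−0.530258) × (1−0.028700) × (1−0.616802) = 0.825162
Rounded to 4 decimal places: P(Dam spillway gate fails to open) ≈ 0.8252.

0.8252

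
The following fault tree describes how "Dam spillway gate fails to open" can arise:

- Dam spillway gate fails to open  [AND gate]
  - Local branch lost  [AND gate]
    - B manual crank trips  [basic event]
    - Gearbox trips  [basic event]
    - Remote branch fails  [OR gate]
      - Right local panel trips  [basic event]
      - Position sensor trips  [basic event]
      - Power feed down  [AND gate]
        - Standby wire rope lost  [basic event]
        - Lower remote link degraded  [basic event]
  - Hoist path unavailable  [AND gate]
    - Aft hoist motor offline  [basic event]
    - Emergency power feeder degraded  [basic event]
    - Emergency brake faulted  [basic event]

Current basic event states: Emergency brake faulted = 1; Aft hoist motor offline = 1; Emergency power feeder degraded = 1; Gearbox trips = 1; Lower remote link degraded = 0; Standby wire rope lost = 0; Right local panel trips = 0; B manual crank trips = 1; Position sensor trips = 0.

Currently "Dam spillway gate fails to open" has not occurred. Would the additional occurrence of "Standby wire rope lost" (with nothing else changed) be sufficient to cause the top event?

No

Counterfactual: set "Standby wire rope lost" to occurred.
Power feed down [AND]: Standby wire rope lost=occurs, Lower remote link degraded=not → not all inputs occur → does not occur.
Remote branch fails [OR]: Right local panel trips=not, Position sensor trips=not, Power feed down=not → no input occurs → does not occur.
Local branch lost [AND]: B manual crank trips=occurs, Gearbox trips=occurs, Remote branch fails=not → not all inputs occur → does not occur.
Hoist path unavailable [AND]: Aft hoist motor offline=occurs, Emergency power feeder degraded=occurs, Emergency brake faulted=occurs → all inputs occur → occurs.
Dam spillway gate fails to open [AND]: Local branch lost=not, Hoist path unavailable=occurs → not all inputs occur → does not occur.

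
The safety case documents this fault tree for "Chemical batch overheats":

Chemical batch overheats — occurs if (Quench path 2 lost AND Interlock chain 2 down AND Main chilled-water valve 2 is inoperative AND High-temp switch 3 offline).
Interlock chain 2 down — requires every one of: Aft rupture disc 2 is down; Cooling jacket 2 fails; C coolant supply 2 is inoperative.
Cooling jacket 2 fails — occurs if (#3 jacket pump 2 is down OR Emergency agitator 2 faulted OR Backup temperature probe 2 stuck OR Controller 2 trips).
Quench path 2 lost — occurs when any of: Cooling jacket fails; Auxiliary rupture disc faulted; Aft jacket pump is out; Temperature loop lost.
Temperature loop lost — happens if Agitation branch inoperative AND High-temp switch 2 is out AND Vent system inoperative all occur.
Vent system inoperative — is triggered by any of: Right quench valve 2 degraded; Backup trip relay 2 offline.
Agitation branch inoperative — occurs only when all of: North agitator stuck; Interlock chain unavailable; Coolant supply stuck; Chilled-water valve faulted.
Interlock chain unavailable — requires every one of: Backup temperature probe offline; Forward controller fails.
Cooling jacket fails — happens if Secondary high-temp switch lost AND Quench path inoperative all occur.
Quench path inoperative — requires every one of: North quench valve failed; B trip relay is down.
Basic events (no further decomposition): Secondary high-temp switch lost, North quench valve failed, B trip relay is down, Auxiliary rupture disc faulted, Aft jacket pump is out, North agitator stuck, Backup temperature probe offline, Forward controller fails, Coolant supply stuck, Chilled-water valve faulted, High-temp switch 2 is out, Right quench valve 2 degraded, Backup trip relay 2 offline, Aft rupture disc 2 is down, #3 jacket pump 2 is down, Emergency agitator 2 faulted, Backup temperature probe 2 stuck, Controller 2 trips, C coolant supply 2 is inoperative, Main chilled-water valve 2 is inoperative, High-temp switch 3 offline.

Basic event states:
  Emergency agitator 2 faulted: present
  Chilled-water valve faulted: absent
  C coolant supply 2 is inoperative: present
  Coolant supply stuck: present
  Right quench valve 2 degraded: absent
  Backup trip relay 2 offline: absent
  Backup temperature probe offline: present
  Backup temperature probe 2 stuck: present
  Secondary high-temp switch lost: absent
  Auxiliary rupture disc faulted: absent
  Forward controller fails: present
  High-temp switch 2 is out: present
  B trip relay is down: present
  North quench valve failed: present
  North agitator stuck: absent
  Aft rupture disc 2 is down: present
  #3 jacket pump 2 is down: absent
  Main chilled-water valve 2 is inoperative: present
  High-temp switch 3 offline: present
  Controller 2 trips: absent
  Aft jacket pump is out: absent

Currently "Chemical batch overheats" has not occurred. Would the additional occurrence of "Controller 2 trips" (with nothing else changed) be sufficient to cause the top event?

No

Counterfactual: set "Controller 2 trips" to occurred.
Quench path inoperative [AND]: North quench valve failed=occurs, B trip relay is down=occurs → all inputs occur → occurs.
Cooling jacket fails [AND]: Secondary high-temp switch lost=not, Quench path inoperative=occurs → not all inputs occur → does not occur.
Interlock chain unavailable [AND]: Backup temperature probe offline=occurs, Forward controller fails=occurs → all inputs occur → occurs.
Agitation branch inoperative [AND]: North agitator stuck=not, Interlock chain unavailable=occurs, Coolant supply stuck=occurs, Chilled-water valve faulted=not → not all inputs occur → does not occur.
Vent system inoperative [OR]: Right quench valve 2 degraded=not, Backup trip relay 2 offline=not → no input occurs → does not occur.
Temperature loop lost [AND]: Agitation branch inoperative=not, High-temp switch 2 is out=occurs, Vent system inoperative=not → not all inputs occur → does not occur.
Quench path 2 lost [OR]: Cooling jacket fails=not, Auxiliary rupture disc faulted=not, Aft jacket pump is out=not, Temperature loop lost=not → no input occurs → does not occur.
Cooling jacket 2 fails [OR]: #3 jacket pump 2 is down=not, Emergency agitator 2 faulted=occurs, Backup temperature probe 2 stuck=occurs, Controller 2 trips=occurs → at least one input occurs → occurs.
Interlock chain 2 down [AND]: Aft rupture disc 2 is down=occurs, Cooling jacket 2 fails=occurs, C coolant supply 2 is inoperative=occurs → all inputs occur → occurs.
Chemical batch overheats [AND]: Quench path 2 lost=not, Interlock chain 2 down=occurs, Main chilled-water valve 2 is inoperative=occurs, High-temp switch 3 offline=occurs → not all inputs occur → does not occur.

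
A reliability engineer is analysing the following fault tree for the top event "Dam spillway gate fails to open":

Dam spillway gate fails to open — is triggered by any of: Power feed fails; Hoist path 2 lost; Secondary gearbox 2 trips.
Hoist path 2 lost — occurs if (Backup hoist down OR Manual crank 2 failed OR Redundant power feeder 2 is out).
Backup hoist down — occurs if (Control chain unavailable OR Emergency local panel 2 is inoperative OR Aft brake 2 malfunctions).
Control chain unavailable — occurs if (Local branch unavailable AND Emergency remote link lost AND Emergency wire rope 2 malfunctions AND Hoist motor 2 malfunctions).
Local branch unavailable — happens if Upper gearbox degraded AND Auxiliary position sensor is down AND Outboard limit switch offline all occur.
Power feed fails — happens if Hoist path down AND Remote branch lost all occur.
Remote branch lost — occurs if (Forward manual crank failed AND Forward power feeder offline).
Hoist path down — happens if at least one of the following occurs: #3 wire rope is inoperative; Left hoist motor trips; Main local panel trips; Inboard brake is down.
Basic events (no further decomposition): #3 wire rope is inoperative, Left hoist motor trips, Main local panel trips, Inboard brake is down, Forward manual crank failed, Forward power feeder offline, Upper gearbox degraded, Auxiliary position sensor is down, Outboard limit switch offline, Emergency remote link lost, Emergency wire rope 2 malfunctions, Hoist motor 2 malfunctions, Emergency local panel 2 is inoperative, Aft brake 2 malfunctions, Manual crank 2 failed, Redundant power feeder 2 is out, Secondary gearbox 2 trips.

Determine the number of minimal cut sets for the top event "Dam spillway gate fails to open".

Hoist path down [OR]: union of children's cut sets → 4 cut set(s).
Remote branch lost [AND]: one cut set from each child combined → 1 × 1 = 1 cut set(s).
Power feed fails [AND]: one cut set from each child combined → 4 × 1 = 4 cut set(s).
Local branch unavailable [AND]: one cut set from each child combined → 1 × 1 × 1 = 1 cut set(s).
Control chain unavailable [AND]: one cut set from each child combined → 1 × 1 × 1 × 1 = 1 cut set(s).
Backup hoist down [OR]: union of children's cut sets → 3 cut set(s).
Hoist path 2 lost [OR]: union of children's cut sets → 5 cut set(s).
Dam spillway gate fails to open [OR]: union of children's cut sets → 10 cut set(s).
Minimal cut sets: {#3 wire rope is inoperative, Forward manual crank failed, Forward power feeder offline}; {Forward manual crank failed, Forward power feeder offline, Left hoist motor trips}; {Forward manual crank failed, Forward power feeder offline, Main local panel trips}; {Forward manual crank failed, Forward power feeder offline, Inboard brake is down}; {Auxiliary position sensor is down, Emergency remote link lost, Emergency wire rope 2 malfunctions, Hoist motor 2 malfunctions, Outboard limit switch offline, Upper gearbox degraded}; {Emergency local panel 2 is inoperative}; {Aft brake 2 malfunctions}; {Manual crank 2 failed}; {Redundant power feeder 2 is out}; {Secondary gearbox 2 trips}.

10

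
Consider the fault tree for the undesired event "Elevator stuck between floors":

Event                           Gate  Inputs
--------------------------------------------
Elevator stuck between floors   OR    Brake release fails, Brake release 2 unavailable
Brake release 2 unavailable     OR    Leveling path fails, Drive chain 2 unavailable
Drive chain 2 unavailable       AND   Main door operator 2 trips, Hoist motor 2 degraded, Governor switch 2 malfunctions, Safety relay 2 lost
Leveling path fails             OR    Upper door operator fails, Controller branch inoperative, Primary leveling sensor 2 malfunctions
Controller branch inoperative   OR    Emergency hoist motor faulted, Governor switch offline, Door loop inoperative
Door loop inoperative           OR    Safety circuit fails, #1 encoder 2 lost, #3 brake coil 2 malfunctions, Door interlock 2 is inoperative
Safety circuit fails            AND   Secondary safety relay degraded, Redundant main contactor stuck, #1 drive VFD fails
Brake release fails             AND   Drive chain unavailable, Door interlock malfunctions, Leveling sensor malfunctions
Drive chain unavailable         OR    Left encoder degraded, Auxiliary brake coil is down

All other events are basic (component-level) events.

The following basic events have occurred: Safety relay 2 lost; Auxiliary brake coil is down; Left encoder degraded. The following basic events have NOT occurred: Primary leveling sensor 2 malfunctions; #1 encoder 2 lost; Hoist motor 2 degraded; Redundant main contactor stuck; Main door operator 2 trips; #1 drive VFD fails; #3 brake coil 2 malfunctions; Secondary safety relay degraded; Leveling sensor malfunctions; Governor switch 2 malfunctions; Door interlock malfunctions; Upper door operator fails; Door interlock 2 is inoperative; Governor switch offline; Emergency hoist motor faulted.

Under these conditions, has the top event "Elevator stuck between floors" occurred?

No

Drive chain unavailable [OR]: Left encoder degraded=occurs, Auxiliary brake coil is down=occurs → at least one input occurs → occurs.
Brake release fails [AND]: Drive chain unavailable=occurs, Door interlock malfunctions=not, Leveling sensor malfunctions=not → not all inputs occur → does not occur.
Safety circuit fails [AND]: Secondary safety relay degraded=not, Redundant main contactor stuck=not, #1 drive VFD fails=not → not all inputs occur → does not occur.
Door loop inoperative [OR]: Safety circuit fails=not, #1 encoder 2 lost=not, #3 brake coil 2 malfunctions=not, Door interlock 2 is inoperative=not → no input occurs → does not occur.
Controller branch inoperative [OR]: Emergency hoist motor faulted=not, Governor switch offline=not, Door loop inoperative=not → no input occurs → does not occur.
Leveling path fails [OR]: Upper door operator fails=not, Controller branch inoperative=not, Primary leveling sensor 2 malfunctions=not → no input occurs → does not occur.
Drive chain 2 unavailable [AND]: Main door operator 2 trips=not, Hoist motor 2 degraded=not, Governor switch 2 malfunctions=not, Safety relay 2 lost=occurs → not all inputs occur → does not occur.
Brake release 2 unavailable [OR]: Leveling path fails=not, Drive chain 2 unavailable=not → no input occurs → does not occur.
Elevator stuck between floors [OR]: Brake release fails=not, Brake release 2 unavailable=not → no input occurs → does not occur.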